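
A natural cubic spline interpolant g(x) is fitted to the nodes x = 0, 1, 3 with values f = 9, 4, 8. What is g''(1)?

With M_i denoting the second derivative at x_i, h_i = 1, 2, and Δ_i = (y_(i+1) − y_i)/h_i = -5, 2:
  1·M_0 + 6·M_1 + 2·M_2 = 6(Δ_1 - Δ_0) = 42
Natural end conditions: M_0 = M_2 = 0.
Solving: M_0 = 0, M_1 = 7, M_2 = 0.

7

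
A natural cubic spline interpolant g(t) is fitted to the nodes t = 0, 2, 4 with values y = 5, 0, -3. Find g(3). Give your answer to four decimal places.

Let σ_i = g''(x_i). Step sizes h_i = 2, 2; slopes of the chords Δ_i = (y_(i+1) - y_i)/h_i = -5/2, -3/2.
  2·σ_0 + 8·σ_1 + 2·σ_2 = 6(Δ_1 - Δ_0) = 6
Natural end conditions: σ_0 = σ_2 = 0.
Hence σ_0 = 0, σ_1 = 3/4, σ_2 = 0.
On [2, 4], g(t) = 0 - 2·(t - 2) + 3/8·(t - 2)² - 1/16·(t - 2)³.
With (t - 2) = 1: g(3) = -27/16.

-1.6875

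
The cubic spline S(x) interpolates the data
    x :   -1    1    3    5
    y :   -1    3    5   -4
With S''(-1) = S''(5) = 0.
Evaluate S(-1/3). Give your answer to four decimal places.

Write M_i for S''(x_i). With h_i = 2, 2, 2 and divided differences Δ_i = 2, 1, -9/2, the continuity of S' gives the tridiagonal system
  2·M_0 + 8·M_1 + 2·M_2 = 6(Δ_1 - Δ_0) = -6
  2·M_1 + 8·M_2 + 2·M_3 = 6(Δ_2 - Δ_1) = -33
Natural end conditions: M_0 = M_3 = 0.
Hence M_0 = 0, M_1 = 3/10, M_2 = -21/5, M_3 = 0.
On [-1, 1], S(x) = -1 + 19/10·(x + 1) + 0·(x + 1)² + 1/40·(x + 1)³.
With (x + 1) = 2/3: S(-1/3) = 37/135.

0.2741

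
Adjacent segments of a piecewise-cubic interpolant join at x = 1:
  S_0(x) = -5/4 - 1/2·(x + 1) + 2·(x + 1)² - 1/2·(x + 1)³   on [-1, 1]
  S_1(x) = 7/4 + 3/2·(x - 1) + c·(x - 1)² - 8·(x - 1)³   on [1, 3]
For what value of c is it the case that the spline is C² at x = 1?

S_0''(x) = 4 - 3·(x + 1), so S_0''(1) = -2. On the right, S_1''(1) = 2c, so c = -1.

-1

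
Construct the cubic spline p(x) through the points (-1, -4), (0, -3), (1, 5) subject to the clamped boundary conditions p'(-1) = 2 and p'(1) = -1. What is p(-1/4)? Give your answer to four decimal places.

-3.9766

Write m_i for p''(x_i). With h_i = 1, 1 and divided differences Δ_i = 1, 8, the continuity of p' gives the tridiagonal system
  1·m_0 + 4·m_1 + 1·m_2 = 6(Δ_1 - Δ_0) = 42
Clamped end conditions give two more equations: 2h_0·m_0 + h_0·m_1 = 6(Δ_0 - p'(-1)) = -6 and h_1·m_1 + 2h_1·m_2 = 6(p'(1) - Δ_1) = -54.
Forward elimination and back-substitution give m_0 = -15, m_1 = 24, m_2 = -39.
On [-1, 0], p(x) = -4 + 2·(x + 1) - 15/2·(x + 1)² + 13/2·(x + 1)³.
With (x + 1) = 3/4: p(-1/4) = -509/128.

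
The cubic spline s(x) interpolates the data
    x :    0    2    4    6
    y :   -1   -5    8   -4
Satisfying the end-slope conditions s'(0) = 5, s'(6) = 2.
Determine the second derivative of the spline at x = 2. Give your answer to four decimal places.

15.6000

With M_i denoting the second derivative at x_i, h_i = 2, 2, 2, and Δ_i = (y_(i+1) − y_i)/h_i = -2, 13/2, -6:
  2·M_0 + 8·M_1 + 2·M_2 = 6(Δ_1 - Δ_0) = 51
  2·M_1 + 8·M_2 + 2·M_3 = 6(Δ_2 - Δ_1) = -75
Clamped end conditions give two more equations: 2h_0·M_0 + h_0·M_1 = 6(Δ_0 - s'(0)) = -42 and h_2·M_2 + 2h_2·M_3 = 6(s'(6) - Δ_2) = 48.
Forward elimination and back-substitution give M_0 = -183/10, M_1 = 78/5, M_2 = -93/5, M_3 = 213/10.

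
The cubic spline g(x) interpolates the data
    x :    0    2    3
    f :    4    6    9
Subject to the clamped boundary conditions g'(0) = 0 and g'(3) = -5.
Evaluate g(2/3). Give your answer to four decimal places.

Put M_i = g'' at the i-th knot. Here h = (2, 1) and Δ = (1, 3), so the interior equations h_(i-1)·M_(i-1) + 2(h_(i-1)+h_i)·M_i + h_i·M_(i+1) = 6(Δ_i − Δ_(i-1)) read
  2·M_0 + 6·M_1 + 1·M_2 = 6(Δ_1 - Δ_0) = 12
Clamped end conditions give two more equations: 2h_0·M_0 + h_0·M_1 = 6(Δ_0 - g'(0)) = 6 and h_1·M_1 + 2h_1·M_2 = 6(g'(3) - Δ_1) = -48.
Forward elimination and back-substitution give M_0 = -13/6, M_1 = 22/3, M_2 = -83/3.
On [0, 2], g(x) = 4 + 0·x - 13/12·x² + 19/24·x³.
With x = 2/3: g(2/3) = 304/81.

3.7531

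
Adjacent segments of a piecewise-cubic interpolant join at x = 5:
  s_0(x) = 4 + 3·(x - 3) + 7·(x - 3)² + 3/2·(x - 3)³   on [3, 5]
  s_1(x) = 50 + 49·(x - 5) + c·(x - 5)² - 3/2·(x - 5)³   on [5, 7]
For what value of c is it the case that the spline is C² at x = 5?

16

s_0''(x) = 14 + 9·(x - 3), so s_0''(5) = 32. On the right, s_1''(5) = 2c, so c = 16.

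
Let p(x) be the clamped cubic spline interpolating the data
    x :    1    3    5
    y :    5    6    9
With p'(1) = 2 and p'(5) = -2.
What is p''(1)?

Write σ_i for p''(x_i). With h_i = 2, 2 and divided differences Δ_i = 1/2, 3/2, the continuity of p' gives the tridiagonal system
  2·σ_0 + 8·σ_1 + 2·σ_2 = 6(Δ_1 - Δ_0) = 6
Clamped end conditions give two more equations: 2h_0·σ_0 + h_0·σ_1 = 6(Δ_0 - p'(1)) = -9 and h_1·σ_1 + 2h_1·σ_2 = 6(p'(5) - Δ_1) = -21.
Forward elimination and back-substitution give σ_0 = -4, σ_1 = 7/2, σ_2 = -7.

-4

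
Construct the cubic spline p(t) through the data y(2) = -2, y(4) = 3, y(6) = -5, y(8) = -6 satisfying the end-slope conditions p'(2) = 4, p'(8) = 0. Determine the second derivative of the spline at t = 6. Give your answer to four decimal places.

4.5667

Let m_i = p''(x_i). Step sizes h_i = 2, 2, 2; slopes of the chords Δ_i = (y_(i+1) - y_i)/h_i = 5/2, -4, -1/2.
  2·m_0 + 8·m_1 + 2·m_2 = 6(Δ_1 - Δ_0) = -39
  2·m_1 + 8·m_2 + 2·m_3 = 6(Δ_2 - Δ_1) = 21
Clamped end conditions give two more equations: 2h_0·m_0 + h_0·m_1 = 6(Δ_0 - p'(2)) = -9 and h_2·m_2 + 2h_2·m_3 = 6(p'(8) - Δ_2) = 3.
Forward elimination and back-substitution give m_0 = 13/15, m_1 = -187/30, m_2 = 137/30, m_3 = -23/15.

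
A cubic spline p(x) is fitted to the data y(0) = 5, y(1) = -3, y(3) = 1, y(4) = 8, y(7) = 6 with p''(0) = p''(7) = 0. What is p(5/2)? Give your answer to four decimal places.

Put m_i = p'' at the i-th knot. Here h = (1, 2, 1, 3) and Δ = (-8, 2, 7, -2/3), so the interior equations h_(i-1)·m_(i-1) + 2(h_(i-1)+h_i)·m_i + h_i·m_(i+1) = 6(Δ_i − Δ_(i-1)) read
  1·m_0 + 6·m_1 + 2·m_2 = 6(Δ_1 - Δ_0) = 60
  2·m_1 + 6·m_2 + 1·m_3 = 6(Δ_2 - Δ_1) = 30
  1·m_2 + 8·m_3 + 3·m_4 = 6(Δ_3 - Δ_2) = -46
Natural end conditions: m_0 = m_4 = 0.
Hence m_0 = 0, m_1 = 1124/125, m_2 = 378/125, m_3 = -766/125, m_4 = 0.
On [1, 3], p(x) = -3 - 1876/375·(x - 1) + 562/125·(x - 1)² - 373/750·(x - 1)³.
With (x - 1) = 3/2: p(5/2) = -4133/2000.

-2.0665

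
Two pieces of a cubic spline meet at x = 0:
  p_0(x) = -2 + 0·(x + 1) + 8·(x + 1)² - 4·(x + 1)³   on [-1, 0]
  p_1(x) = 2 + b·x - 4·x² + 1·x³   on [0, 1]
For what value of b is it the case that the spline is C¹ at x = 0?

p_0'(x) = 0 + 16·(x + 1) - 12·(x + 1)², so p_0'(0) = 4. On the right, p_1'(0) = b, so b = 4.

4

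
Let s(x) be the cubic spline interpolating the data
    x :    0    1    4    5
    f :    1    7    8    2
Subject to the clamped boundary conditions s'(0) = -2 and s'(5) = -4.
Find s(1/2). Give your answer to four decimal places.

2.7004

Write M_i for s''(x_i). With h_i = 1, 3, 1 and divided differences Δ_i = 6, 1/3, -6, the continuity of s' gives the tridiagonal system
  1·M_0 + 8·M_1 + 3·M_2 = 6(Δ_1 - Δ_0) = -34
  3·M_1 + 8·M_2 + 1·M_3 = 6(Δ_2 - Δ_1) = -38
Clamped end conditions give two more equations: 2h_0·M_0 + h_0·M_1 = 6(Δ_0 - s'(0)) = 48 and h_2·M_2 + 2h_2·M_3 = 6(s'(5) - Δ_2) = 12.
Solving: M_0 = 1714/63, M_1 = -404/63, M_2 = -208/63, M_3 = 482/63.
On [0, 1], s(x) = 1 - 2·x + 857/63·x² - 353/63·x³.
With x = 1/2: s(1/2) = 1361/504.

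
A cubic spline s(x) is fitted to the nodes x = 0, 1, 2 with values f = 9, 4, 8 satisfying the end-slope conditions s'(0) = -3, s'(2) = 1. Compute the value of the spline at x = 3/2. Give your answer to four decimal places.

Let M_i = s''(x_i). Step sizes h_i = 1, 1; slopes of the chords Δ_i = (y_(i+1) - y_i)/h_i = -5, 4.
  1·M_0 + 4·M_1 + 1·M_2 = 6(Δ_1 - Δ_0) = 54
Clamped end conditions give two more equations: 2h_0·M_0 + h_0·M_1 = 6(Δ_0 - s'(0)) = -12 and h_1·M_1 + 2h_1·M_2 = 6(s'(2) - Δ_1) = -18.
Solving: M_0 = -35/2, M_1 = 23, M_2 = -41/2.
On [1, 2], s(x) = 4 - 1/4·(x - 1) + 23/2·(x - 1)² - 29/4·(x - 1)³.
With (x - 1) = 1/2: s(3/2) = 187/32.

5.8438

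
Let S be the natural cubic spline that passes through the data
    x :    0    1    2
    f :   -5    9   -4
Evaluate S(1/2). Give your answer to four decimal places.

4.5313

With σ_i denoting the second derivative at x_i, h_i = 1, 1, and Δ_i = (y_(i+1) − y_i)/h_i = 14, -13:
  1·σ_0 + 4·σ_1 + 1·σ_2 = 6(Δ_1 - Δ_0) = -162
Natural end conditions: σ_0 = σ_2 = 0.
Forward elimination and back-substitution give σ_0 = 0, σ_1 = -81/2, σ_2 = 0.
On [0, 1], S(x) = -5 + 83/4·x + 0·x² - 27/4·x³.
With x = 1/2: S(1/2) = 145/32.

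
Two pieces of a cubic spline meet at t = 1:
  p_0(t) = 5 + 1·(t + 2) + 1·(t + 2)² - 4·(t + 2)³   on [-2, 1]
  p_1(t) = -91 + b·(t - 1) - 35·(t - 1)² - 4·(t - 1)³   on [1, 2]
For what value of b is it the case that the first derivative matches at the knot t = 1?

p_0'(t) = 1 + 2·(t + 2) - 12·(t + 2)², so p_0'(1) = -101. On the right, p_1'(1) = b, so b = -101.

-101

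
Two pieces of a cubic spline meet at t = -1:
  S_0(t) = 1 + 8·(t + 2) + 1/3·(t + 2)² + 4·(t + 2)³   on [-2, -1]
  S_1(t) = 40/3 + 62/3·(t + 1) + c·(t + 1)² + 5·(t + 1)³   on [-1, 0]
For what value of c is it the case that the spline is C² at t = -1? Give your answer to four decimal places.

S_0''(t) = 2/3 + 24·(t + 2), so S_0''(-1) = 74/3. On the right, S_1''(-1) = 2c, so c = 37/3.

12.3333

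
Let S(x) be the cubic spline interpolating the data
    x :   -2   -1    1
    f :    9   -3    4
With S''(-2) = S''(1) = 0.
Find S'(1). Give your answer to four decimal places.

Let σ_i = S''(x_i). Step sizes h_i = 1, 2; slopes of the chords Δ_i = (y_(i+1) - y_i)/h_i = -12, 7/2.
  1·σ_0 + 6·σ_1 + 2·σ_2 = 6(Δ_1 - Δ_0) = 93
Natural end conditions: σ_0 = σ_2 = 0.
Solving: σ_0 = 0, σ_1 = 31/2, σ_2 = 0.
On [-1, 1], S'(x) = b_1 + 2c_1·(x + 1) + 3d_1·(x + 1)² with b_1 = Δ_1 - h_1(2σ_1 + σ_2)/6 = -41/6, c_1 = σ_1/2 = 31/4, d_1 = (σ_2 - σ_1)/(6h_1) = -31/24. So S'(1) = 26/3.

8.6667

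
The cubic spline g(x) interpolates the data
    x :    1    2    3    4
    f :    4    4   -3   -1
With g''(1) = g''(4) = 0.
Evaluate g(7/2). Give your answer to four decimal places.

Write m_i for g''(x_i). With h_i = 1, 1, 1 and divided differences Δ_i = 0, -7, 2, the continuity of g' gives the tridiagonal system
  1·m_0 + 4·m_1 + 1·m_2 = 6(Δ_1 - Δ_0) = -42
  1·m_1 + 4·m_2 + 1·m_3 = 6(Δ_2 - Δ_1) = 54
Natural end conditions: m_0 = m_3 = 0.
Solving the tridiagonal system: m_0 = 0, m_1 = -74/5, m_2 = 86/5, m_3 = 0.
On [3, 4], g(x) = -3 - 56/15·(x - 3) + 43/5·(x - 3)² - 43/15·(x - 3)³.
With (x - 3) = 1/2: g(7/2) = -123/40.

-3.0750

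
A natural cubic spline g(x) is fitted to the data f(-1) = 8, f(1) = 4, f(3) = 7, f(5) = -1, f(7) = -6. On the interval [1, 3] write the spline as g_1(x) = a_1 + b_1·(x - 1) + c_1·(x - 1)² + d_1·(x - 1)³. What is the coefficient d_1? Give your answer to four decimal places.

-0.8214

Let σ_i = g''(x_i). Step sizes h_i = 2, 2, 2, 2; slopes of the chords Δ_i = (y_(i+1) - y_i)/h_i = -2, 3/2, -4, -5/2.
  2·σ_0 + 8·σ_1 + 2·σ_2 = 6(Δ_1 - Δ_0) = 21
  2·σ_1 + 8·σ_2 + 2·σ_3 = 6(Δ_2 - Δ_1) = -33
  2·σ_2 + 8·σ_3 + 2·σ_4 = 6(Δ_3 - Δ_2) = 9
Natural end conditions: σ_0 = σ_4 = 0.
Hence σ_0 = 0, σ_1 = 57/14, σ_2 = -81/14, σ_3 = 18/7, σ_4 = 0.
On [1, 3], with g_1(x) = a_1 + b_1·(x - 1) + c_1·(x - 1)² + d_1·(x - 1)³: c_1 = σ_1/2 = 57/28, d_1 = (σ_2 - σ_1)/(6h_1) = -23/28, b_1 = Δ_1 - h_1(2σ_1 + σ_2)/6 = 5/7.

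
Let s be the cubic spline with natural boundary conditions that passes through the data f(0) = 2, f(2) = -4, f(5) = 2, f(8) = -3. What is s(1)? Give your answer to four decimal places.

-1.9595

Write σ_i for s''(x_i). With h_i = 2, 3, 3 and divided differences Δ_i = -3, 2, -5/3, the continuity of s' gives the tridiagonal system
  2·σ_0 + 10·σ_1 + 3·σ_2 = 6(Δ_1 - Δ_0) = 30
  3·σ_1 + 12·σ_2 + 3·σ_3 = 6(Δ_2 - Δ_1) = -22
Natural end conditions: σ_0 = σ_3 = 0.
Solving: σ_0 = 0, σ_1 = 142/37, σ_2 = -310/111, σ_3 = 0.
On [0, 2], s(x) = 2 - 475/111·x + 0·x² + 71/222·x³.
With x = 1: s(1) = -145/74.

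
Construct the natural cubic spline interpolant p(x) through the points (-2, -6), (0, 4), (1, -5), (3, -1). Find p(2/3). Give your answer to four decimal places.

-2.0423

Write M_i for p''(x_i). With h_i = 2, 1, 2 and divided differences Δ_i = 5, -9, 2, the continuity of p' gives the tridiagonal system
  2·M_0 + 6·M_1 + 1·M_2 = 6(Δ_1 - Δ_0) = -84
  1·M_1 + 6·M_2 + 2·M_3 = 6(Δ_2 - Δ_1) = 66
Natural end conditions: M_0 = M_3 = 0.
Solving: M_0 = 0, M_1 = -114/7, M_2 = 96/7, M_3 = 0.
On [0, 1], p(x) = 4 - 41/7·x - 57/7·x² + 5·x³.
With x = 2/3: p(2/3) = -386/189.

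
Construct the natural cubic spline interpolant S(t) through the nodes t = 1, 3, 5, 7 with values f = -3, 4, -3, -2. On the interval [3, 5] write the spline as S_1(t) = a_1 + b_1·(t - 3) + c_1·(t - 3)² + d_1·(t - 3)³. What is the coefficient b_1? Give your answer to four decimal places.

Let σ_i = S''(x_i). Step sizes h_i = 2, 2, 2; slopes of the chords Δ_i = (y_(i+1) - y_i)/h_i = 7/2, -7/2, 1/2.
  2·σ_0 + 8·σ_1 + 2·σ_2 = 6(Δ_1 - Δ_0) = -42
  2·σ_1 + 8·σ_2 + 2·σ_3 = 6(Δ_2 - Δ_1) = 24
Natural end conditions: σ_0 = σ_3 = 0.
Solving the tridiagonal system: σ_0 = 0, σ_1 = -32/5, σ_2 = 23/5, σ_3 = 0.
On [3, 5], with S_1(t) = a_1 + b_1·(t - 3) + c_1·(t - 3)² + d_1·(t - 3)³: c_1 = σ_1/2 = -16/5, d_1 = (σ_2 - σ_1)/(6h_1) = 11/12, b_1 = Δ_1 - h_1(2σ_1 + σ_2)/6 = -23/30.

-0.7667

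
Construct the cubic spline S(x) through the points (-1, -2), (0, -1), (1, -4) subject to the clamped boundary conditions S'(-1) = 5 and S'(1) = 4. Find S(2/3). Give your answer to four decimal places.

-4.0926

Put M_i = S'' at the i-th knot. Here h = (1, 1) and Δ = (1, -3), so the interior equations h_(i-1)·M_(i-1) + 2(h_(i-1)+h_i)·M_i + h_i·M_(i+1) = 6(Δ_i − Δ_(i-1)) read
  1·M_0 + 4·M_1 + 1·M_2 = 6(Δ_1 - Δ_0) = -24
Clamped end conditions give two more equations: 2h_0·M_0 + h_0·M_1 = 6(Δ_0 - S'(-1)) = -24 and h_1·M_1 + 2h_1·M_2 = 6(S'(1) - Δ_1) = 42.
Hence M_0 = -13/2, M_1 = -11, M_2 = 53/2.
On [0, 1], S(x) = -1 - 15/4·x - 11/2·x² + 25/4·x³.
With x = 2/3: S(2/3) = -221/54.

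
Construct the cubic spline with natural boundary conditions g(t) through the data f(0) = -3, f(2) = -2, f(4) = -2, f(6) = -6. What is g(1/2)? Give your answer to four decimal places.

Put m_i = g'' at the i-th knot. Here h = (2, 2, 2) and Δ = (1/2, 0, -2), so the interior equations h_(i-1)·m_(i-1) + 2(h_(i-1)+h_i)·m_i + h_i·m_(i+1) = 6(Δ_i − Δ_(i-1)) read
  2·m_0 + 8·m_1 + 2·m_2 = 6(Δ_1 - Δ_0) = -3
  2·m_1 + 8·m_2 + 2·m_3 = 6(Δ_2 - Δ_1) = -12
Natural end conditions: m_0 = m_3 = 0.
Forward elimination and back-substitution give m_0 = 0, m_1 = 0, m_2 = -3/2, m_3 = 0.
On [0, 2], g(t) = -3 + 1/2·t + 0·t² + 0·t³.
With t = 1/2: g(1/2) = -11/4.

-2.7500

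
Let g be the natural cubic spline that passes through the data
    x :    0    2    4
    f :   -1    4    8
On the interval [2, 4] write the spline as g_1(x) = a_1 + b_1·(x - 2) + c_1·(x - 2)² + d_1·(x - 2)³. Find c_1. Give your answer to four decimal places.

-0.1875

Let M_i = g''(x_i). Step sizes h_i = 2, 2; slopes of the chords Δ_i = (y_(i+1) - y_i)/h_i = 5/2, 2.
  2·M_0 + 8·M_1 + 2·M_2 = 6(Δ_1 - Δ_0) = -3
Natural end conditions: M_0 = M_2 = 0.
Solving the tridiagonal system: M_0 = 0, M_1 = -3/8, M_2 = 0.
On [2, 4], with g_1(x) = a_1 + b_1·(x - 2) + c_1·(x - 2)² + d_1·(x - 2)³: c_1 = M_1/2 = -3/16, d_1 = (M_2 - M_1)/(6h_1) = 1/32, b_1 = Δ_1 - h_1(2M_1 + M_2)/6 = 9/4.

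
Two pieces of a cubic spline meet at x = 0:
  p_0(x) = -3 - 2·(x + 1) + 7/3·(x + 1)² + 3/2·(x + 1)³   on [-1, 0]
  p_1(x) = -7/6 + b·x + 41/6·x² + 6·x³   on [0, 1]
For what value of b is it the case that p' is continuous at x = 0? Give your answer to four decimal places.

p_0'(x) = -2 + 14/3·(x + 1) + 9/2·(x + 1)², so p_0'(0) = 43/6. On the right, p_1'(0) = b, so b = 43/6.

7.1667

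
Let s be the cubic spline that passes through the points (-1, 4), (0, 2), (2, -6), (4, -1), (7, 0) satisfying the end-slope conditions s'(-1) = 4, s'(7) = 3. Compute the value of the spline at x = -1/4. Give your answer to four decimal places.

With M_i denoting the second derivative at x_i, h_i = 1, 2, 2, 3, and Δ_i = (y_(i+1) − y_i)/h_i = -2, -4, 5/2, 1/3:
  1·M_0 + 6·M_1 + 2·M_2 = 6(Δ_1 - Δ_0) = -12
  2·M_1 + 8·M_2 + 2·M_3 = 6(Δ_2 - Δ_1) = 39
  2·M_2 + 10·M_3 + 3·M_4 = 6(Δ_3 - Δ_2) = -13
Clamped end conditions give two more equations: 2h_0·M_0 + h_0·M_1 = 6(Δ_0 - s'(-1)) = -36 and h_3·M_3 + 2h_3·M_4 = 6(s'(7) - Δ_3) = 16.
Hence M_0 = -3695/212, M_1 = -121/106, M_2 = 2603/424, M_3 = -415/106, M_4 = 2941/636.
On [-1, 0], s(x) = 4 + 4·(x + 1) - 3695/424·(x + 1)² + 1151/424·(x + 1)³.
With (x + 1) = 3/4: s(-1/4) = 88009/27136.

3.2433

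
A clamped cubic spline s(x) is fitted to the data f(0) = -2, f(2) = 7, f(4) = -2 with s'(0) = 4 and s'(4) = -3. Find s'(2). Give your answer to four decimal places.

Put σ_i = s'' at the i-th knot. Here h = (2, 2) and Δ = (9/2, -9/2), so the interior equations h_(i-1)·σ_(i-1) + 2(h_(i-1)+h_i)·σ_i + h_i·σ_(i+1) = 6(Δ_i − Δ_(i-1)) read
  2·σ_0 + 8·σ_1 + 2·σ_2 = 6(Δ_1 - Δ_0) = -54
Clamped end conditions give two more equations: 2h_0·σ_0 + h_0·σ_1 = 6(Δ_0 - s'(0)) = 3 and h_1·σ_1 + 2h_1·σ_2 = 6(s'(4) - Δ_1) = 9.
Hence σ_0 = 23/4, σ_1 = -10, σ_2 = 29/4.
On [2, 4], s'(x) = b_1 + 2c_1·(x - 2) + 3d_1·(x - 2)² with b_1 = Δ_1 - h_1(2σ_1 + σ_2)/6 = -1/4, c_1 = σ_1/2 = -5, d_1 = (σ_2 - σ_1)/(6h_1) = 23/16. So s'(2) = -1/4.

-0.2500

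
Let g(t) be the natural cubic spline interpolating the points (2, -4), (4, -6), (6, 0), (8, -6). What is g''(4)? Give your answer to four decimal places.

Put m_i = g'' at the i-th knot. Here h = (2, 2, 2) and Δ = (-1, 3, -3), so the interior equations h_(i-1)·m_(i-1) + 2(h_(i-1)+h_i)·m_i + h_i·m_(i+1) = 6(Δ_i − Δ_(i-1)) read
  2·m_0 + 8·m_1 + 2·m_2 = 6(Δ_1 - Δ_0) = 24
  2·m_1 + 8·m_2 + 2·m_3 = 6(Δ_2 - Δ_1) = -36
Natural end conditions: m_0 = m_3 = 0.
Solving the tridiagonal system: m_0 = 0, m_1 = 22/5, m_2 = -28/5, m_3 = 0.

4.4000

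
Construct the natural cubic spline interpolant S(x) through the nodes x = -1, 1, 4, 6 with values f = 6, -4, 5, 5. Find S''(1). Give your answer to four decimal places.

5.8681

Write M_i for S''(x_i). With h_i = 2, 3, 2 and divided differences Δ_i = -5, 3, 0, the continuity of S' gives the tridiagonal system
  2·M_0 + 10·M_1 + 3·M_2 = 6(Δ_1 - Δ_0) = 48
  3·M_1 + 10·M_2 + 2·M_3 = 6(Δ_2 - Δ_1) = -18
Natural end conditions: M_0 = M_3 = 0.
Solving: M_0 = 0, M_1 = 534/91, M_2 = -324/91, M_3 = 0.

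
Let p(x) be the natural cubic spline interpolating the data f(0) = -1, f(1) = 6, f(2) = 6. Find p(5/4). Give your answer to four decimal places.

6.5742

With M_i denoting the second derivative at x_i, h_i = 1, 1, and Δ_i = (y_(i+1) − y_i)/h_i = 7, 0:
  1·M_0 + 4·M_1 + 1·M_2 = 6(Δ_1 - Δ_0) = -42
Natural end conditions: M_0 = M_2 = 0.
Solving the tridiagonal system: M_0 = 0, M_1 = -21/2, M_2 = 0.
On [1, 2], p(x) = 6 + 7/2·(x - 1) - 21/4·(x - 1)² + 7/4·(x - 1)³.
With (x - 1) = 1/4: p(5/4) = 1683/256.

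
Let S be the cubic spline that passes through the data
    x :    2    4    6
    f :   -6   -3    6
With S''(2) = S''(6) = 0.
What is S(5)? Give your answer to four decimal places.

Put M_i = S'' at the i-th knot. Here h = (2, 2) and Δ = (3/2, 9/2), so the interior equations h_(i-1)·M_(i-1) + 2(h_(i-1)+h_i)·M_i + h_i·M_(i+1) = 6(Δ_i − Δ_(i-1)) read
  2·M_0 + 8·M_1 + 2·M_2 = 6(Δ_1 - Δ_0) = 18
Natural end conditions: M_0 = M_2 = 0.
Forward elimination and back-substitution give M_0 = 0, M_1 = 9/4, M_2 = 0.
On [4, 6], S(x) = -3 + 3·(x - 4) + 9/8·(x - 4)² - 3/16·(x - 4)³.
With (x - 4) = 1: S(5) = 15/16.

0.9375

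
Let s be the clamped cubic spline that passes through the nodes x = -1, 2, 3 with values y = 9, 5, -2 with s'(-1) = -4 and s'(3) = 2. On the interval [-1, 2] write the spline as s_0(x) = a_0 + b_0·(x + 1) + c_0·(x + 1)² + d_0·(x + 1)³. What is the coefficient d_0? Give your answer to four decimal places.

-1.1065

Put M_i = s'' at the i-th knot. Here h = (3, 1) and Δ = (-4/3, -7), so the interior equations h_(i-1)·M_(i-1) + 2(h_(i-1)+h_i)·M_i + h_i·M_(i+1) = 6(Δ_i − Δ_(i-1)) read
  3·M_0 + 8·M_1 + 1·M_2 = 6(Δ_1 - Δ_0) = -34
Clamped end conditions give two more equations: 2h_0·M_0 + h_0·M_1 = 6(Δ_0 - s'(-1)) = 16 and h_1·M_1 + 2h_1·M_2 = 6(s'(3) - Δ_1) = 54.
Forward elimination and back-substitution give M_0 = 101/12, M_1 = -23/2, M_2 = 131/4.
On [-1, 2], with s_0(x) = a_0 + b_0·(x + 1) + c_0·(x + 1)² + d_0·(x + 1)³: c_0 = M_0/2 = 101/24, d_0 = (M_1 - M_0)/(6h_0) = -239/216, b_0 = Δ_0 - h_0(2M_0 + M_1)/6 = -4.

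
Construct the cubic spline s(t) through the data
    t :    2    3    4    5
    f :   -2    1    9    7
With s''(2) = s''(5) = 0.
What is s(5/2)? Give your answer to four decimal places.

-1.2500

Write M_i for s''(x_i). With h_i = 1, 1, 1 and divided differences Δ_i = 3, 8, -2, the continuity of s' gives the tridiagonal system
  1·M_0 + 4·M_1 + 1·M_2 = 6(Δ_1 - Δ_0) = 30
  1·M_1 + 4·M_2 + 1·M_3 = 6(Δ_2 - Δ_1) = -60
Natural end conditions: M_0 = M_3 = 0.
Solving: M_0 = 0, M_1 = 12, M_2 = -18, M_3 = 0.
On [2, 3], s(t) = -2 + 1·(t - 2) + 0·(t - 2)² + 2·(t - 2)³.
With (t - 2) = 1/2: s(5/2) = -5/4.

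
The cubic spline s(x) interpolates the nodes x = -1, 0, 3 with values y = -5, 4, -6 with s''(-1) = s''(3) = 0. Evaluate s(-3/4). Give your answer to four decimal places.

With m_i denoting the second derivative at x_i, h_i = 1, 3, and Δ_i = (y_(i+1) − y_i)/h_i = 9, -10/3:
  1·m_0 + 8·m_1 + 3·m_2 = 6(Δ_1 - Δ_0) = -74
Natural end conditions: m_0 = m_2 = 0.
Forward elimination and back-substitution give m_0 = 0, m_1 = -37/4, m_2 = 0.
On [-1, 0], s(x) = -5 + 253/24·(x + 1) + 0·(x + 1)² - 37/24·(x + 1)³.
With (x + 1) = 1/4: s(-3/4) = -1223/512.

-2.3887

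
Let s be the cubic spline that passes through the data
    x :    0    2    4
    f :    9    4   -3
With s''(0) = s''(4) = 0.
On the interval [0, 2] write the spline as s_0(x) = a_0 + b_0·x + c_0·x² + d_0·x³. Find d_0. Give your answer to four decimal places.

-0.0625

Write m_i for s''(x_i). With h_i = 2, 2 and divided differences Δ_i = -5/2, -7/2, the continuity of s' gives the tridiagonal system
  2·m_0 + 8·m_1 + 2·m_2 = 6(Δ_1 - Δ_0) = -6
Natural end conditions: m_0 = m_2 = 0.
Solving: m_0 = 0, m_1 = -3/4, m_2 = 0.
On [0, 2], with s_0(x) = a_0 + b_0·x + c_0·x² + d_0·x³: c_0 = m_0/2 = 0, d_0 = (m_1 - m_0)/(6h_0) = -1/16, b_0 = Δ_0 - h_0(2m_0 + m_1)/6 = -9/4.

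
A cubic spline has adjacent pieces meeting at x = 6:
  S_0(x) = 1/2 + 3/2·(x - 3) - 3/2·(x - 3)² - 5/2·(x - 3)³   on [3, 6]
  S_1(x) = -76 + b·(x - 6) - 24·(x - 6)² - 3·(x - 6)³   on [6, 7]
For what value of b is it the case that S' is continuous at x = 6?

S_0'(x) = 3/2 - 3·(x - 3) - 15/2·(x - 3)², so S_0'(6) = -75. On the right, S_1'(6) = b, so b = -75.

-75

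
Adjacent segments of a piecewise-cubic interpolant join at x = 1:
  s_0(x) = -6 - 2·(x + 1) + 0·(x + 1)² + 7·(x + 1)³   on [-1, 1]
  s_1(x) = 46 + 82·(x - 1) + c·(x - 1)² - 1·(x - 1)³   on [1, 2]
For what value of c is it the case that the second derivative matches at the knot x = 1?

s_0''(x) = 0 + 42·(x + 1), so s_0''(1) = 84. On the right, s_1''(1) = 2c, so c = 42.

42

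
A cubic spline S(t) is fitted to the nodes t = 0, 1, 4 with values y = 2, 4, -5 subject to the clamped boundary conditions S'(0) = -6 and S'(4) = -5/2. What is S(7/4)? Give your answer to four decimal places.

Write M_i for S''(x_i). With h_i = 1, 3 and divided differences Δ_i = 2, -3, the continuity of S' gives the tridiagonal system
  1·M_0 + 8·M_1 + 3·M_2 = 6(Δ_1 - Δ_0) = -30
Clamped end conditions give two more equations: 2h_0·M_0 + h_0·M_1 = 6(Δ_0 - S'(0)) = 48 and h_1·M_1 + 2h_1·M_2 = 6(S'(4) - Δ_1) = 3.
Solving the tridiagonal system: M_0 = 229/8, M_1 = -37/4, M_2 = 41/8.
On [1, 4], S(t) = 4 + 59/16·(t - 1) - 37/8·(t - 1)² + 115/144·(t - 1)³.
With (t - 1) = 3/4: S(7/4) = 4609/1024.

4.5010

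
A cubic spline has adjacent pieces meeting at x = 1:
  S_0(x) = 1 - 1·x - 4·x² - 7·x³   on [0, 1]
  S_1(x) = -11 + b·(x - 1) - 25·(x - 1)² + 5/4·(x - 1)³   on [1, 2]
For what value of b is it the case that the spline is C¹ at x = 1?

S_0'(x) = -1 - 8·x - 21·x², so S_0'(1) = -30. On the right, S_1'(1) = b, so b = -30.

-30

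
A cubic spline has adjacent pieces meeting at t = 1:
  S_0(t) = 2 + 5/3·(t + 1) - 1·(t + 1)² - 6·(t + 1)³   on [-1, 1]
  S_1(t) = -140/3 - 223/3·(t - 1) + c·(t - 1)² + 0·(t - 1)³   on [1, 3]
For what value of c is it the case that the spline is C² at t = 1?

S_0''(t) = -2 - 36·(t + 1), so S_0''(1) = -74. On the right, S_1''(1) = 2c, so c = -37.

-37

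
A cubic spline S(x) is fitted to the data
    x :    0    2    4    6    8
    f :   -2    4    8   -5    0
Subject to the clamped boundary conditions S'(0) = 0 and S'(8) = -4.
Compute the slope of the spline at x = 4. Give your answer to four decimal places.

-4.3571

Let m_i = S''(x_i). Step sizes h_i = 2, 2, 2, 2; slopes of the chords Δ_i = (y_(i+1) - y_i)/h_i = 3, 2, -13/2, 5/2.
  2·m_0 + 8·m_1 + 2·m_2 = 6(Δ_1 - Δ_0) = -6
  2·m_1 + 8·m_2 + 2·m_3 = 6(Δ_2 - Δ_1) = -51
  2·m_2 + 8·m_3 + 2·m_4 = 6(Δ_3 - Δ_2) = 54
Clamped end conditions give two more equations: 2h_0·m_0 + h_0·m_1 = 6(Δ_0 - S'(0)) = 18 and h_3·m_3 + 2h_3·m_4 = 6(S'(8) - Δ_3) = -39.
Solving: m_0 = 233/56, m_1 = 19/28, m_2 = -79/8, m_3 = 373/28, m_4 = -919/56.
On [4, 6], S'(x) = b_2 + 2c_2·(x - 4) + 3d_2·(x - 4)² with b_2 = Δ_2 - h_2(2m_2 + m_3)/6 = -61/14, c_2 = m_2/2 = -79/16, d_2 = (m_3 - m_2)/(6h_2) = 433/224. So S'(4) = -61/14.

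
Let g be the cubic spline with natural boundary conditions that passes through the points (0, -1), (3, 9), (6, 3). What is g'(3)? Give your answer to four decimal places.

Let M_i = g''(x_i). Step sizes h_i = 3, 3; slopes of the chords Δ_i = (y_(i+1) - y_i)/h_i = 10/3, -2.
  3·M_0 + 12·M_1 + 3·M_2 = 6(Δ_1 - Δ_0) = -32
Natural end conditions: M_0 = M_2 = 0.
Forward elimination and back-substitution give M_0 = 0, M_1 = -8/3, M_2 = 0.
On [3, 6], g'(x) = b_1 + 2c_1·(x - 3) + 3d_1·(x - 3)² with b_1 = Δ_1 - h_1(2M_1 + M_2)/6 = 2/3, c_1 = M_1/2 = -4/3, d_1 = (M_2 - M_1)/(6h_1) = 4/27. So g'(3) = 2/3.

0.6667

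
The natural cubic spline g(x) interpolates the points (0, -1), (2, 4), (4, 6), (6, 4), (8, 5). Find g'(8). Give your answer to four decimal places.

1.0179

With M_i denoting the second derivative at x_i, h_i = 2, 2, 2, 2, and Δ_i = (y_(i+1) − y_i)/h_i = 5/2, 1, -1, 1/2:
  2·M_0 + 8·M_1 + 2·M_2 = 6(Δ_1 - Δ_0) = -9
  2·M_1 + 8·M_2 + 2·M_3 = 6(Δ_2 - Δ_1) = -12
  2·M_2 + 8·M_3 + 2·M_4 = 6(Δ_3 - Δ_2) = 9
Natural end conditions: M_0 = M_4 = 0.
Solving the tridiagonal system: M_0 = 0, M_1 = -39/56, M_2 = -12/7, M_3 = 87/56, M_4 = 0.
On [6, 8], g'(x) = b_3 + 2c_3·(x - 6) + 3d_3·(x - 6)² with b_3 = Δ_3 - h_3(2M_3 + M_4)/6 = -15/28, c_3 = M_3/2 = 87/112, d_3 = (M_4 - M_3)/(6h_3) = -29/224. So g'(8) = 57/56.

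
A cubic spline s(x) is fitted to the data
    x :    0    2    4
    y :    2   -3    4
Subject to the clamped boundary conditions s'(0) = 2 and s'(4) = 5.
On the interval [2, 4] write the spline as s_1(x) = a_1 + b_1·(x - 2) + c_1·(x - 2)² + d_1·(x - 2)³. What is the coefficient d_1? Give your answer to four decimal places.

-0.7500

With m_i denoting the second derivative at x_i, h_i = 2, 2, and Δ_i = (y_(i+1) − y_i)/h_i = -5/2, 7/2:
  2·m_0 + 8·m_1 + 2·m_2 = 6(Δ_1 - Δ_0) = 36
Clamped end conditions give two more equations: 2h_0·m_0 + h_0·m_1 = 6(Δ_0 - s'(0)) = -27 and h_1·m_1 + 2h_1·m_2 = 6(s'(4) - Δ_1) = 9.
Solving: m_0 = -21/2, m_1 = 15/2, m_2 = -3/2.
On [2, 4], with s_1(x) = a_1 + b_1·(x - 2) + c_1·(x - 2)² + d_1·(x - 2)³: c_1 = m_1/2 = 15/4, d_1 = (m_2 - m_1)/(6h_1) = -3/4, b_1 = Δ_1 - h_1(2m_1 + m_2)/6 = -1.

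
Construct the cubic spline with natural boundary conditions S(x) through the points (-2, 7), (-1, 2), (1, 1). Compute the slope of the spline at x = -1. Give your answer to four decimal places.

Write m_i for S''(x_i). With h_i = 1, 2 and divided differences Δ_i = -5, -1/2, the continuity of S' gives the tridiagonal system
  1·m_0 + 6·m_1 + 2·m_2 = 6(Δ_1 - Δ_0) = 27
Natural end conditions: m_0 = m_2 = 0.
Forward elimination and back-substitution give m_0 = 0, m_1 = 9/2, m_2 = 0.
On [-1, 1], S'(x) = b_1 + 2c_1·(x + 1) + 3d_1·(x + 1)² with b_1 = Δ_1 - h_1(2m_1 + m_2)/6 = -7/2, c_1 = m_1/2 = 9/4, d_1 = (m_2 - m_1)/(6h_1) = -3/8. So S'(-1) = -7/2.

-3.5000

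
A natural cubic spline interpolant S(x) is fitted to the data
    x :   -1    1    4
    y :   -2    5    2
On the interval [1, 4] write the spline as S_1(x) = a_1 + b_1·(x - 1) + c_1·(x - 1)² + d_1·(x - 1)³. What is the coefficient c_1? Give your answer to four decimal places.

-1.3500

Put m_i = S'' at the i-th knot. Here h = (2, 3) and Δ = (7/2, -1), so the interior equations h_(i-1)·m_(i-1) + 2(h_(i-1)+h_i)·m_i + h_i·m_(i+1) = 6(Δ_i − Δ_(i-1)) read
  2·m_0 + 10·m_1 + 3·m_2 = 6(Δ_1 - Δ_0) = -27
Natural end conditions: m_0 = m_2 = 0.
Forward elimination and back-substitution give m_0 = 0, m_1 = -27/10, m_2 = 0.
On [1, 4], with S_1(x) = a_1 + b_1·(x - 1) + c_1·(x - 1)² + d_1·(x - 1)³: c_1 = m_1/2 = -27/20, d_1 = (m_2 - m_1)/(6h_1) = 3/20, b_1 = Δ_1 - h_1(2m_1 + m_2)/6 = 17/10.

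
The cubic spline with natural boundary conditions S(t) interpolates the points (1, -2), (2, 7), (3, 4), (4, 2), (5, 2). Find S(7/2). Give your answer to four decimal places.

2.5313

With m_i denoting the second derivative at x_i, h_i = 1, 1, 1, 1, and Δ_i = (y_(i+1) − y_i)/h_i = 9, -3, -2, 0:
  1·m_0 + 4·m_1 + 1·m_2 = 6(Δ_1 - Δ_0) = -72
  1·m_1 + 4·m_2 + 1·m_3 = 6(Δ_2 - Δ_1) = 6
  1·m_2 + 4·m_3 + 1·m_4 = 6(Δ_3 - Δ_2) = 12
Natural end conditions: m_0 = m_4 = 0.
Solving: m_0 = 0, m_1 = -39/2, m_2 = 6, m_3 = 3/2, m_4 = 0.
On [3, 4], S(t) = 4 - 17/4·(t - 3) + 3·(t - 3)² - 3/4·(t - 3)³.
With (t - 3) = 1/2: S(7/2) = 81/32.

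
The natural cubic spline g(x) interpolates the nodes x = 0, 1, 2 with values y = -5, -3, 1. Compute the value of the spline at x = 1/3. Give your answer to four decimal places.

With m_i denoting the second derivative at x_i, h_i = 1, 1, and Δ_i = (y_(i+1) − y_i)/h_i = 2, 4:
  1·m_0 + 4·m_1 + 1·m_2 = 6(Δ_1 - Δ_0) = 12
Natural end conditions: m_0 = m_2 = 0.
Hence m_0 = 0, m_1 = 3, m_2 = 0.
On [0, 1], g(x) = -5 + 3/2·x + 0·x² + 1/2·x³.
With x = 1/3: g(1/3) = -121/27.

-4.4815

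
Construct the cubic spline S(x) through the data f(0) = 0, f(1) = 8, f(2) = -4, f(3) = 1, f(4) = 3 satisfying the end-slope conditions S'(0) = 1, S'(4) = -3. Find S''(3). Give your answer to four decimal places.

Write m_i for S''(x_i). With h_i = 1, 1, 1, 1 and divided differences Δ_i = 8, -12, 5, 2, the continuity of S' gives the tridiagonal system
  1·m_0 + 4·m_1 + 1·m_2 = 6(Δ_1 - Δ_0) = -120
  1·m_1 + 4·m_2 + 1·m_3 = 6(Δ_2 - Δ_1) = 102
  1·m_2 + 4·m_3 + 1·m_4 = 6(Δ_3 - Δ_2) = -18
Clamped end conditions give two more equations: 2h_0·m_0 + h_0·m_1 = 6(Δ_0 - S'(0)) = 42 and h_3·m_3 + 2h_3·m_4 = 6(S'(4) - Δ_3) = -30.
Solving: m_0 = 1319/28, m_1 = -731/14, m_2 = 167/4, m_3 = -179/14, m_4 = -241/28.

-12.7857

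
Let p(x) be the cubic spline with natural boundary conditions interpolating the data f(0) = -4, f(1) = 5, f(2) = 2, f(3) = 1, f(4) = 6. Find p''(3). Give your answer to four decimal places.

Put M_i = p'' at the i-th knot. Here h = (1, 1, 1, 1) and Δ = (9, -3, -1, 5), so the interior equations h_(i-1)·M_(i-1) + 2(h_(i-1)+h_i)·M_i + h_i·M_(i+1) = 6(Δ_i − Δ_(i-1)) read
  1·M_0 + 4·M_1 + 1·M_2 = 6(Δ_1 - Δ_0) = -72
  1·M_1 + 4·M_2 + 1·M_3 = 6(Δ_2 - Δ_1) = 12
  1·M_2 + 4·M_3 + 1·M_4 = 6(Δ_3 - Δ_2) = 36
Natural end conditions: M_0 = M_4 = 0.
Forward elimination and back-substitution give M_0 = 0, M_1 = -39/2, M_2 = 6, M_3 = 15/2, M_4 = 0.

7.5000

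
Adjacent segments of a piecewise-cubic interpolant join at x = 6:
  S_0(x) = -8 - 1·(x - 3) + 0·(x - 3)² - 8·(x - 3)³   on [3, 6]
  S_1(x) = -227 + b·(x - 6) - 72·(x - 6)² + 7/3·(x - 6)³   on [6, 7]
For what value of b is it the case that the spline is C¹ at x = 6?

-217

S_0'(x) = -1 + 0·(x - 3) - 24·(x - 3)², so S_0'(6) = -217. On the right, S_1'(6) = b, so b = -217.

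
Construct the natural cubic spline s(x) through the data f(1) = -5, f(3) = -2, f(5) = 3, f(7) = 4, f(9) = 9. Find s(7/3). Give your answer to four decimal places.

-3.3307

Write m_i for s''(x_i). With h_i = 2, 2, 2, 2 and divided differences Δ_i = 3/2, 5/2, 1/2, 5/2, the continuity of s' gives the tridiagonal system
  2·m_0 + 8·m_1 + 2·m_2 = 6(Δ_1 - Δ_0) = 6
  2·m_1 + 8·m_2 + 2·m_3 = 6(Δ_2 - Δ_1) = -12
  2·m_2 + 8·m_3 + 2·m_4 = 6(Δ_3 - Δ_2) = 12
Natural end conditions: m_0 = m_4 = 0.
Forward elimination and back-substitution give m_0 = 0, m_1 = 75/56, m_2 = -33/14, m_3 = 117/56, m_4 = 0.
On [1, 3], s(x) = -5 + 59/56·(x - 1) + 0·(x - 1)² + 25/224·(x - 1)³.
With (x - 1) = 4/3: s(7/3) = -1259/378.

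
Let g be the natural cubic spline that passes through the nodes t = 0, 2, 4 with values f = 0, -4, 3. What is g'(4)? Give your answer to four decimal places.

4.8750

With M_i denoting the second derivative at x_i, h_i = 2, 2, and Δ_i = (y_(i+1) − y_i)/h_i = -2, 7/2:
  2·M_0 + 8·M_1 + 2·M_2 = 6(Δ_1 - Δ_0) = 33
Natural end conditions: M_0 = M_2 = 0.
Hence M_0 = 0, M_1 = 33/8, M_2 = 0.
On [2, 4], g'(t) = b_1 + 2c_1·(t - 2) + 3d_1·(t - 2)² with b_1 = Δ_1 - h_1(2M_1 + M_2)/6 = 3/4, c_1 = M_1/2 = 33/16, d_1 = (M_2 - M_1)/(6h_1) = -11/32. So g'(4) = 39/8.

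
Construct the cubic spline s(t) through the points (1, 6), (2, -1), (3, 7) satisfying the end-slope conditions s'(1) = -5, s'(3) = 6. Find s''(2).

34

Put σ_i = s'' at the i-th knot. Here h = (1, 1) and Δ = (-7, 8), so the interior equations h_(i-1)·σ_(i-1) + 2(h_(i-1)+h_i)·σ_i + h_i·σ_(i+1) = 6(Δ_i − Δ_(i-1)) read
  1·σ_0 + 4·σ_1 + 1·σ_2 = 6(Δ_1 - Δ_0) = 90
Clamped end conditions give two more equations: 2h_0·σ_0 + h_0·σ_1 = 6(Δ_0 - s'(1)) = -12 and h_1·σ_1 + 2h_1·σ_2 = 6(s'(3) - Δ_1) = -12.
Forward elimination and back-substitution give σ_0 = -23, σ_1 = 34, σ_2 = -23.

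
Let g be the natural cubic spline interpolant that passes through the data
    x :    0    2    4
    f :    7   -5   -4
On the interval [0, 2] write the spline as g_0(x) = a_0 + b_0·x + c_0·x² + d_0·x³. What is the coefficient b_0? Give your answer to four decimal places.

Let m_i = g''(x_i). Step sizes h_i = 2, 2; slopes of the chords Δ_i = (y_(i+1) - y_i)/h_i = -6, 1/2.
  2·m_0 + 8·m_1 + 2·m_2 = 6(Δ_1 - Δ_0) = 39
Natural end conditions: m_0 = m_2 = 0.
Hence m_0 = 0, m_1 = 39/8, m_2 = 0.
On [0, 2], with g_0(x) = a_0 + b_0·x + c_0·x² + d_0·x³: c_0 = m_0/2 = 0, d_0 = (m_1 - m_0)/(6h_0) = 13/32, b_0 = Δ_0 - h_0(2m_0 + m_1)/6 = -61/8.

-7.6250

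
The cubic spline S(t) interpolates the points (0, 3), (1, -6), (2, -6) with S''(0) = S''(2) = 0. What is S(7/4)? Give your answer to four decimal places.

-6.5273

Write σ_i for S''(x_i). With h_i = 1, 1 and divided differences Δ_i = -9, 0, the continuity of S' gives the tridiagonal system
  1·σ_0 + 4·σ_1 + 1·σ_2 = 6(Δ_1 - Δ_0) = 54
Natural end conditions: σ_0 = σ_2 = 0.
Hence σ_0 = 0, σ_1 = 27/2, σ_2 = 0.
On [1, 2], S(t) = -6 - 9/2·(t - 1) + 27/4·(t - 1)² - 9/4·(t - 1)³.
With (t - 1) = 3/4: S(7/4) = -1671/256.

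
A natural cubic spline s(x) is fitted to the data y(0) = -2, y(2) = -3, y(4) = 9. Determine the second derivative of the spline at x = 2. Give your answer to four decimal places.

Let M_i = s''(x_i). Step sizes h_i = 2, 2; slopes of the chords Δ_i = (y_(i+1) - y_i)/h_i = -1/2, 6.
  2·M_0 + 8·M_1 + 2·M_2 = 6(Δ_1 - Δ_0) = 39
Natural end conditions: M_0 = M_2 = 0.
Solving the tridiagonal system: M_0 = 0, M_1 = 39/8, M_2 = 0.

4.8750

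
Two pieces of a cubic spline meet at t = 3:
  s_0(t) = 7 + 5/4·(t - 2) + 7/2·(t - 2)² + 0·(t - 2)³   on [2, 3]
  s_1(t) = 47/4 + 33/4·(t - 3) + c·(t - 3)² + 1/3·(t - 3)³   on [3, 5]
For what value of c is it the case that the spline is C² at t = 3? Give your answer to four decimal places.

s_0''(t) = 7 + 0·(t - 2), so s_0''(3) = 7. On the right, s_1''(3) = 2c, so c = 7/2.

3.5000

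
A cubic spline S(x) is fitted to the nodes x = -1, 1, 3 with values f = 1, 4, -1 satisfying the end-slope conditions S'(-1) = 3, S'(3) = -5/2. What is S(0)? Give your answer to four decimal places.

Write σ_i for S''(x_i). With h_i = 2, 2 and divided differences Δ_i = 3/2, -5/2, the continuity of S' gives the tridiagonal system
  2·σ_0 + 8·σ_1 + 2·σ_2 = 6(Δ_1 - Δ_0) = -24
Clamped end conditions give two more equations: 2h_0·σ_0 + h_0·σ_1 = 6(Δ_0 - S'(-1)) = -9 and h_1·σ_1 + 2h_1·σ_2 = 6(S'(3) - Δ_1) = 0.
Solving the tridiagonal system: σ_0 = -5/8, σ_1 = -13/4, σ_2 = 13/8.
On [-1, 1], S(x) = 1 + 3·(x + 1) - 5/16·(x + 1)² - 7/32·(x + 1)³.
With (x + 1) = 1: S(0) = 111/32.

3.4688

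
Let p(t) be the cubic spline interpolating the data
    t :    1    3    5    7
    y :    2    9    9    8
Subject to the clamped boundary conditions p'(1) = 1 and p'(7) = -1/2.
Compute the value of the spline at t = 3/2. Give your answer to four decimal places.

Write σ_i for p''(x_i). With h_i = 2, 2, 2 and divided differences Δ_i = 7/2, 0, -1/2, the continuity of p' gives the tridiagonal system
  2·σ_0 + 8·σ_1 + 2·σ_2 = 6(Δ_1 - Δ_0) = -21
  2·σ_1 + 8·σ_2 + 2·σ_3 = 6(Δ_2 - Δ_1) = -3
Clamped end conditions give two more equations: 2h_0·σ_0 + h_0·σ_1 = 6(Δ_0 - p'(1)) = 15 and h_2·σ_2 + 2h_2·σ_3 = 6(p'(7) - Δ_2) = 0.
Hence σ_0 = 59/10, σ_1 = -43/10, σ_2 = 4/5, σ_3 = -2/5.
On [1, 3], p(t) = 2 + 1·(t - 1) + 59/20·(t - 1)² - 17/20·(t - 1)³.
With (t - 1) = 1/2: p(3/2) = 501/160.

3.1313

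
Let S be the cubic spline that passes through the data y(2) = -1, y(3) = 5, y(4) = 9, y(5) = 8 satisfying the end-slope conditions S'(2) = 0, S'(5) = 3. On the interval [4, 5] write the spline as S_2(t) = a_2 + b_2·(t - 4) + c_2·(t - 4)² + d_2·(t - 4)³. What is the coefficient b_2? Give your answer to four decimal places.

Let σ_i = S''(x_i). Step sizes h_i = 1, 1, 1; slopes of the chords Δ_i = (y_(i+1) - y_i)/h_i = 6, 4, -1.
  1·σ_0 + 4·σ_1 + 1·σ_2 = 6(Δ_1 - Δ_0) = -12
  1·σ_1 + 4·σ_2 + 1·σ_3 = 6(Δ_2 - Δ_1) = -30
Clamped end conditions give two more equations: 2h_0·σ_0 + h_0·σ_1 = 6(Δ_0 - S'(2)) = 36 and h_2·σ_2 + 2h_2·σ_3 = 6(S'(5) - Δ_2) = 24.
Solving: σ_0 = 104/5, σ_1 = -28/5, σ_2 = -52/5, σ_3 = 86/5.
On [4, 5], with S_2(t) = a_2 + b_2·(t - 4) + c_2·(t - 4)² + d_2·(t - 4)³: c_2 = σ_2/2 = -26/5, d_2 = (σ_3 - σ_2)/(6h_2) = 23/5, b_2 = Δ_2 - h_2(2σ_2 + σ_3)/6 = -2/5.

-0.4000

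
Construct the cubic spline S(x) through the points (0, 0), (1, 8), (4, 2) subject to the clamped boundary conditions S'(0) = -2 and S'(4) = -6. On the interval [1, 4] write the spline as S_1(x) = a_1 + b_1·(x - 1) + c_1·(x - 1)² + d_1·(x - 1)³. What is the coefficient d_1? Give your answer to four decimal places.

0.8611

Put m_i = S'' at the i-th knot. Here h = (1, 3) and Δ = (8, -2), so the interior equations h_(i-1)·m_(i-1) + 2(h_(i-1)+h_i)·m_i + h_i·m_(i+1) = 6(Δ_i − Δ_(i-1)) read
  1·m_0 + 8·m_1 + 3·m_2 = 6(Δ_1 - Δ_0) = -60
Clamped end conditions give two more equations: 2h_0·m_0 + h_0·m_1 = 6(Δ_0 - S'(0)) = 60 and h_1·m_1 + 2h_1·m_2 = 6(S'(4) - Δ_1) = -24.
Forward elimination and back-substitution give m_0 = 73/2, m_1 = -13, m_2 = 5/2.
On [1, 4], with S_1(x) = a_1 + b_1·(x - 1) + c_1·(x - 1)² + d_1·(x - 1)³: c_1 = m_1/2 = -13/2, d_1 = (m_2 - m_1)/(6h_1) = 31/36, b_1 = Δ_1 - h_1(2m_1 + m_2)/6 = 39/4.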